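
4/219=4/219  =  0.02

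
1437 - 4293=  - 2856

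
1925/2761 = 175/251 = 0.70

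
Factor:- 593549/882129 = -3^( - 1)*11^1*53959^1*294043^( - 1)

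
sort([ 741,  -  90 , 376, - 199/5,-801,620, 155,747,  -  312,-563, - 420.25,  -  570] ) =[ - 801, - 570,  -  563, - 420.25, - 312,- 90, - 199/5,155,376, 620,741,747] 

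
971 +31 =1002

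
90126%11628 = 8730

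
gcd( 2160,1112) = 8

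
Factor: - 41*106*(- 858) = 2^2*3^1*11^1*13^1*41^1*53^1 = 3728868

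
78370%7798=390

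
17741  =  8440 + 9301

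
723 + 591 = 1314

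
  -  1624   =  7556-9180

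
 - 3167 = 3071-6238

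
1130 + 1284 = 2414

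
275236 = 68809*4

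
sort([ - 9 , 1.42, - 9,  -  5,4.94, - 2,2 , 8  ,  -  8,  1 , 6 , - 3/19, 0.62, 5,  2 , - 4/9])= [ - 9, - 9, - 8, - 5,-2, - 4/9, - 3/19,  0.62, 1,1.42, 2, 2 , 4.94,5,6, 8]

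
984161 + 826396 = 1810557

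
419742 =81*5182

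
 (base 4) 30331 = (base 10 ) 829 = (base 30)RJ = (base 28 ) 11h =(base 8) 1475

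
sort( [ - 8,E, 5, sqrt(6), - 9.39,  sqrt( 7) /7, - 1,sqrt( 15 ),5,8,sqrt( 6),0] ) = [ - 9.39,  -  8 , - 1,0,sqrt( 7)/7, sqrt(6) , sqrt( 6 ), E,sqrt( 15),5, 5, 8 ]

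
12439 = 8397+4042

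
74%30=14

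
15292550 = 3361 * 4550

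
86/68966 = 43/34483   =  0.00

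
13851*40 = 554040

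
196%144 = 52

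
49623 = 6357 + 43266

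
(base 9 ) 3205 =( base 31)2dt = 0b100100110010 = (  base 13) 10C1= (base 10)2354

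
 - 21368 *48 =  - 1025664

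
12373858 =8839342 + 3534516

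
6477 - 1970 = 4507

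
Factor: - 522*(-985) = 514170 = 2^1*3^2*5^1 * 29^1*197^1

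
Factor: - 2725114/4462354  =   - 1362557/2231177 =-  7^1*13^(-1) *61^1*3191^1*171629^ ( - 1) 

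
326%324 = 2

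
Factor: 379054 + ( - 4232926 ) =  - 3853872 = - 2^4 * 3^3 * 11^1*811^1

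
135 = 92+43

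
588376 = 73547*8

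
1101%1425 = 1101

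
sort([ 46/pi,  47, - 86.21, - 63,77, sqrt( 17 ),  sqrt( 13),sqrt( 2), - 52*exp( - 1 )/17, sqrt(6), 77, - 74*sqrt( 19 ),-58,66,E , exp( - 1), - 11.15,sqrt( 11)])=[ - 74* sqrt (19), - 86.21, - 63, - 58, - 11.15,  -  52*exp( - 1 )/17, exp ( - 1),  sqrt(2),sqrt( 6 ),E,sqrt(11), sqrt(13 ),sqrt ( 17),46/pi,  47,66, 77, 77]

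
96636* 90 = 8697240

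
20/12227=20/12227 = 0.00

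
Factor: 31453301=11^1  *2859391^1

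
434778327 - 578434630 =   -  143656303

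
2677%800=277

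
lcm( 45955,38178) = 2481570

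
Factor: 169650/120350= 117/83 =3^2*13^1*83^( - 1 )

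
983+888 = 1871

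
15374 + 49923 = 65297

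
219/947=219/947 = 0.23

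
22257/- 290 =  - 22257/290= - 76.75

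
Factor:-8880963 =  - 3^1*7^1*13^1*32531^1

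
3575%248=103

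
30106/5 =30106/5 = 6021.20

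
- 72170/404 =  - 179  +  73/202 = - 178.64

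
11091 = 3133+7958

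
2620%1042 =536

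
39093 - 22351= 16742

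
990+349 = 1339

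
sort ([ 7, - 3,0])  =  [ - 3,0, 7 ]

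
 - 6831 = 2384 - 9215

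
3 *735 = 2205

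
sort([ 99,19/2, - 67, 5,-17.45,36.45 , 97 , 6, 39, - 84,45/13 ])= [ - 84, - 67, - 17.45,45/13,5 , 6,19/2,36.45, 39,97 , 99 ]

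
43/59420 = 43/59420 =0.00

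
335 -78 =257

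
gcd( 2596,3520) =44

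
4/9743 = 4/9743 = 0.00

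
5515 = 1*5515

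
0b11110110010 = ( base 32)1TI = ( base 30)25K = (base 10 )1970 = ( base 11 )1531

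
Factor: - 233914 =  - 2^1*29^1*37^1*109^1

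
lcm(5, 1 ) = 5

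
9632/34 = 283 + 5/17 = 283.29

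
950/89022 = 475/44511= 0.01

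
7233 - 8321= - 1088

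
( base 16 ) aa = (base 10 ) 170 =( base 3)20022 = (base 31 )5f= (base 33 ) 55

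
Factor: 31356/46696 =2^( - 1 ) * 3^2*67^1*449^( - 1)=603/898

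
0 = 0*6443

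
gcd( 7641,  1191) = 3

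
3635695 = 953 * 3815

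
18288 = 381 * 48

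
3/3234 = 1/1078 = 0.00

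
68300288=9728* 7021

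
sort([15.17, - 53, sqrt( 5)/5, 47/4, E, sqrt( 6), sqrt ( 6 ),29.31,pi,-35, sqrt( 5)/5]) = [ - 53, - 35,sqrt( 5 ) /5, sqrt( 5) /5,sqrt( 6 ), sqrt( 6 ) , E,pi, 47/4,  15.17, 29.31 ] 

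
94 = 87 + 7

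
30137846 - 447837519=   -  417699673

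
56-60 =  -4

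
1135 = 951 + 184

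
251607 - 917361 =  - 665754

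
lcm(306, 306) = 306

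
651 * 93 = 60543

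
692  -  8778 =  -  8086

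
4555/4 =4555/4 = 1138.75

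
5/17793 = 5/17793 = 0.00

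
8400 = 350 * 24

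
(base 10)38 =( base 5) 123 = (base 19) 20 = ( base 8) 46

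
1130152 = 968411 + 161741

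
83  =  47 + 36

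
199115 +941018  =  1140133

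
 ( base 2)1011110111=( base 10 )759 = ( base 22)1CB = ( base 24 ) 17F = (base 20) 1HJ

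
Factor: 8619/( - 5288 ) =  -2^( - 3)*3^1 * 13^2*17^1*661^( - 1)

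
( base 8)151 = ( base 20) 55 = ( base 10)105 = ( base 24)49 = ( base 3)10220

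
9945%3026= 867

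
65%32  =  1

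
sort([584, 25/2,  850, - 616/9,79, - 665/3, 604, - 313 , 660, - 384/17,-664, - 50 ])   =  [ - 664, - 313,  -  665/3, - 616/9,  -  50 ,-384/17, 25/2 , 79,  584,  604, 660 , 850 ] 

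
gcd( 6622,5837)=1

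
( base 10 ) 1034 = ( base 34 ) UE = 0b10000001010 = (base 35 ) tj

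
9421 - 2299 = 7122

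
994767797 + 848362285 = 1843130082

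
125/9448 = 125/9448 =0.01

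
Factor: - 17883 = -3^2*1987^1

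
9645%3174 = 123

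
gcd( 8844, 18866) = 2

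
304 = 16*19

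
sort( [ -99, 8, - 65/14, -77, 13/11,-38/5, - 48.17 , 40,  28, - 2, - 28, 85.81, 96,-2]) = [ - 99, - 77 , - 48.17, - 28 , - 38/5, - 65/14,-2, - 2,13/11,8,28,40, 85.81,96 ]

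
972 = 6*162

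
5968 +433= 6401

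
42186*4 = 168744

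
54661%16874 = 4039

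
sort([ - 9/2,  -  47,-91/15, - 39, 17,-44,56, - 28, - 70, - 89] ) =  [-89,-70,-47, - 44,-39, - 28, - 91/15, - 9/2, 17,56] 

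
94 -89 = 5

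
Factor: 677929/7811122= 2^( - 1)*7^1*11^(-1) * 23^( - 1 )*43^( - 1 )* 359^( - 1 ) *96847^1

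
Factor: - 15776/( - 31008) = 29/57 = 3^( - 1) * 19^( - 1 ) * 29^1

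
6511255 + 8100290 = 14611545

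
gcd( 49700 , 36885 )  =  5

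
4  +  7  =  11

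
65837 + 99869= 165706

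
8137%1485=712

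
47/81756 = 47/81756 = 0.00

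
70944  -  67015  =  3929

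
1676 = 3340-1664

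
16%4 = 0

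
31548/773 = 40 + 628/773 = 40.81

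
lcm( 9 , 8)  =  72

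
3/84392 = 3/84392 = 0.00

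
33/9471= 1/287 = 0.00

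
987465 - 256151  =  731314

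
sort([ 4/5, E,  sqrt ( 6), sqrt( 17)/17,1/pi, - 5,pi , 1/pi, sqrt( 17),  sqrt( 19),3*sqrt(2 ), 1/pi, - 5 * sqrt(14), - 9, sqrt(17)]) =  [- 5*sqrt( 14 ), - 9, - 5 , sqrt ( 17 ) /17 , 1/pi,1/pi , 1/pi,4/5,sqrt(6 ),  E, pi , sqrt( 17),  sqrt( 17) , 3*sqrt( 2),sqrt ( 19) ] 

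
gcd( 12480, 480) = 480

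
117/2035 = 117/2035 = 0.06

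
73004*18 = 1314072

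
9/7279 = 9/7279 = 0.00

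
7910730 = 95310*83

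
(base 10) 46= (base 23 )20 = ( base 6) 114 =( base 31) 1F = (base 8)56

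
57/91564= 57/91564=0.00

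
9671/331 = 29 + 72/331 = 29.22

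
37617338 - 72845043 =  - 35227705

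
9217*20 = 184340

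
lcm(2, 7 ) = 14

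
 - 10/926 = -5/463 = - 0.01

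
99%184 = 99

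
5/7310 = 1/1462 = 0.00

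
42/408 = 7/68 = 0.10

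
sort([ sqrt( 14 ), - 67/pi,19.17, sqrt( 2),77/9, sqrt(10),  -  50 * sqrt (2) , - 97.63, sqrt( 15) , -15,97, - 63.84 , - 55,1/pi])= [ - 97.63,- 50*sqrt( 2), - 63.84, - 55, - 67/pi,-15, 1/pi , sqrt (2), sqrt( 10 ), sqrt( 14),sqrt ( 15),77/9,  19.17, 97] 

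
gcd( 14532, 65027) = 1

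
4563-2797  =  1766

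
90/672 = 15/112 =0.13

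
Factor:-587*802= - 470774 = - 2^1*401^1*587^1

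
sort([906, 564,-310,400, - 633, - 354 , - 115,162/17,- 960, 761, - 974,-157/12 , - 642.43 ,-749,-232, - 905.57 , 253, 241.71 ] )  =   [ - 974, - 960,-905.57,-749, - 642.43, -633 ,-354, - 310,  -  232, - 115,-157/12, 162/17, 241.71,253, 400, 564, 761,906]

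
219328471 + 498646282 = 717974753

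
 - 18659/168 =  - 112 + 157/168 = -111.07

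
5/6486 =5/6486  =  0.00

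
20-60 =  - 40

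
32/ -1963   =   - 1+1931/1963= -  0.02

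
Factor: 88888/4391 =2^3*41^1*271^1*4391^( - 1 )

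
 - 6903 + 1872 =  - 5031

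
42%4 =2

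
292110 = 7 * 41730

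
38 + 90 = 128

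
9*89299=803691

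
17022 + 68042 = 85064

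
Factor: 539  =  7^2*11^1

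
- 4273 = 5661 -9934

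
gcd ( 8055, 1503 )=9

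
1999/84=1999/84 = 23.80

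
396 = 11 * 36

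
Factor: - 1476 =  - 2^2*3^2*41^1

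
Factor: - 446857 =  - 283^1*1579^1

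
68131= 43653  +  24478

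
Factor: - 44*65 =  - 2^2*5^1*11^1*13^1 = -2860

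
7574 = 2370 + 5204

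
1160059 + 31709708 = 32869767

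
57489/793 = 72+393/793 = 72.50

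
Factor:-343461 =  -3^1*114487^1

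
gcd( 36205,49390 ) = 5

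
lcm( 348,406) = 2436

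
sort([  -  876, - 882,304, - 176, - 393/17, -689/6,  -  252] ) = [ - 882, - 876, - 252,-176,  -  689/6, - 393/17,304 ] 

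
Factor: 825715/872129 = 5^1*11^1*15013^1* 872129^(- 1)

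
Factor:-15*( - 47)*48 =2^4*3^2 * 5^1*47^1 =33840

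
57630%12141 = 9066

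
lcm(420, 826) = 24780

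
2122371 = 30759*69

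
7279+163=7442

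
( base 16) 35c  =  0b1101011100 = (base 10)860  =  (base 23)1E9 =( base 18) 2be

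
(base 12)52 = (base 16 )3E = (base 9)68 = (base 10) 62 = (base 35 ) 1R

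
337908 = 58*5826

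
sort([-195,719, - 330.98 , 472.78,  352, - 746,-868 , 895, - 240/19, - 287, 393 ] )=[  -  868,-746,  -  330.98, - 287, - 195, - 240/19, 352, 393, 472.78,719, 895]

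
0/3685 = 0 = 0.00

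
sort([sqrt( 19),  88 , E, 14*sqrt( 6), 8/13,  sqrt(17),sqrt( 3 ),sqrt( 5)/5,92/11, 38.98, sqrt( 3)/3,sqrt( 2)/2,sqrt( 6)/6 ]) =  [ sqrt(6) /6 , sqrt(5 )/5,sqrt (3)/3,8/13,sqrt(2)/2, sqrt (3), E,sqrt( 17), sqrt (19), 92/11,14*sqrt (6),38.98,88 ]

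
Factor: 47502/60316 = 23751/30158  =  2^(-1)*3^2 *7^1*13^1*17^( - 1 )* 29^1*887^( - 1) 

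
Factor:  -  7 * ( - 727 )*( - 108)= - 2^2*3^3*7^1*727^1 = - 549612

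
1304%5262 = 1304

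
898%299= 1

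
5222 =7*746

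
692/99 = 6 + 98/99 =6.99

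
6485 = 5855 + 630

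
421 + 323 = 744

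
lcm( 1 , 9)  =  9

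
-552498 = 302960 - 855458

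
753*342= 257526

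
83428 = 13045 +70383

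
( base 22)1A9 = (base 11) 599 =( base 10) 713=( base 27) qb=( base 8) 1311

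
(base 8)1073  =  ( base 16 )23b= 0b1000111011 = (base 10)571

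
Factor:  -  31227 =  - 3^1 * 7^1*1487^1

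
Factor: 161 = 7^1*23^1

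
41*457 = 18737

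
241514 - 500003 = -258489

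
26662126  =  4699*5674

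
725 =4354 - 3629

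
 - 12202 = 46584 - 58786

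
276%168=108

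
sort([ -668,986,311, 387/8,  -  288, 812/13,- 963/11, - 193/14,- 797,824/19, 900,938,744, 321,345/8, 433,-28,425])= [ - 797, -668,-288, - 963/11, - 28, - 193/14,345/8,824/19,387/8,  812/13,311,  321, 425,433,  744, 900, 938,986]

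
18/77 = 18/77 = 0.23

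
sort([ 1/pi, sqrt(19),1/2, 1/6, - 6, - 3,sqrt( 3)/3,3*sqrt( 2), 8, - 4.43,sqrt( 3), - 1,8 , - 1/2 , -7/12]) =[ - 6, -4.43, - 3, - 1, - 7/12, - 1/2, 1/6, 1/pi,1/2, sqrt(3)/3 , sqrt( 3),  3*sqrt( 2),sqrt( 19),8, 8]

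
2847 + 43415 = 46262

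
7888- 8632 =  -  744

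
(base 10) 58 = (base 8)72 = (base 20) 2I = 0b111010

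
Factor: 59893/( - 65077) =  -59^( - 1)*101^1*593^1*1103^( - 1 ) 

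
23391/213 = 7797/71= 109.82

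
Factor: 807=3^1*269^1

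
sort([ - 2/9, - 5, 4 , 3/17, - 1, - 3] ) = [ - 5, - 3,-1, - 2/9 , 3/17,  4] 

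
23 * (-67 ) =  - 1541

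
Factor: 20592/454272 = 33/728 =2^( - 3 )*3^1*7^( - 1 )*11^1 * 13^(- 1) 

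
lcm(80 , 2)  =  80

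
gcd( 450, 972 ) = 18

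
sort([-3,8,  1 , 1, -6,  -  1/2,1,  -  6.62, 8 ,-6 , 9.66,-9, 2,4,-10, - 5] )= [-10,-9,  -  6.62, -6, - 6,-5,-3,-1/2,1, 1 , 1, 2,4,8,  8,  9.66 ]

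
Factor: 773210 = 2^1*5^1 * 167^1*463^1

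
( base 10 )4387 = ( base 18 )d9d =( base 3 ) 20000111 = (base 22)919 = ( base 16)1123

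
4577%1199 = 980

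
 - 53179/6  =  -53179/6 = - 8863.17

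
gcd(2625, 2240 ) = 35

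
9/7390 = 9/7390 = 0.00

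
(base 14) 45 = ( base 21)2J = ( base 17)3a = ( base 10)61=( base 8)75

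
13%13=0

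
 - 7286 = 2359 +  -  9645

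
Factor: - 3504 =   -  2^4*3^1*73^1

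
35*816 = 28560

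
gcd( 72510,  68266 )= 2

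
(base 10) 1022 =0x3fe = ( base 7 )2660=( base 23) 1LA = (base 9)1355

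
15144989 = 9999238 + 5145751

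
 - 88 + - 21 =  - 109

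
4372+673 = 5045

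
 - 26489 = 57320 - 83809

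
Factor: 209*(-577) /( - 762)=120593/762  =  2^( - 1 )* 3^(-1)*11^1*19^1 * 127^( -1)*577^1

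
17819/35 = 17819/35 =509.11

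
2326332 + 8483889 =10810221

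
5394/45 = 119+13/15 = 119.87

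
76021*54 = 4105134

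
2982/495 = 994/165 = 6.02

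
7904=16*494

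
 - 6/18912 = - 1/3152 = -  0.00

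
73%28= 17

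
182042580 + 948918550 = 1130961130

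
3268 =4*817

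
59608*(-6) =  - 357648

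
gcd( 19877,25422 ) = 1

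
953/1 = 953=953.00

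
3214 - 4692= -1478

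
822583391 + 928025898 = 1750609289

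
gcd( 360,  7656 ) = 24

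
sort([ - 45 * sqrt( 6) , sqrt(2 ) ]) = [ - 45 * sqrt(6 ),  sqrt( 2) ] 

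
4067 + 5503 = 9570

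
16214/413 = 16214/413 = 39.26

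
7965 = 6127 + 1838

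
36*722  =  25992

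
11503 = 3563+7940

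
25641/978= 8547/326 = 26.22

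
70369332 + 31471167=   101840499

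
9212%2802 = 806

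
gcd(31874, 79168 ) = 2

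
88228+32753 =120981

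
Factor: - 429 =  - 3^1*11^1*13^1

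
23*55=1265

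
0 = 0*157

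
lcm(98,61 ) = 5978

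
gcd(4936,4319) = 617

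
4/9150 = 2/4575 = 0.00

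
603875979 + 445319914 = 1049195893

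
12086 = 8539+3547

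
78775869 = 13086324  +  65689545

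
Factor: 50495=5^1*10099^1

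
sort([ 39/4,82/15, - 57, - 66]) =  [ - 66, - 57,  82/15, 39/4 ] 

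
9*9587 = 86283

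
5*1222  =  6110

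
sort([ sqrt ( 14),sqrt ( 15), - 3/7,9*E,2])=[ - 3/7, 2, sqrt( 14 ),sqrt( 15 ),9 * E ]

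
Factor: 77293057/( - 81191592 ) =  - 2^(-3)*3^(- 3)*17^( - 1) * 73^1*22111^( - 1) *1058809^1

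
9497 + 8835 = 18332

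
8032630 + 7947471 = 15980101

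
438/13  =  438/13 =33.69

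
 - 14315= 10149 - 24464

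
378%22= 4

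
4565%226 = 45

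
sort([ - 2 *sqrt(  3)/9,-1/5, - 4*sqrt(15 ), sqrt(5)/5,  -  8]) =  [ -4*sqrt( 15 ), - 8,  -  2 * sqrt( 3 ) /9,- 1/5,sqrt( 5)/5]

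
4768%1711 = 1346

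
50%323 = 50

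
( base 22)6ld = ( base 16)D33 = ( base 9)4564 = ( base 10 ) 3379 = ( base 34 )2VD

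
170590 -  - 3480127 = 3650717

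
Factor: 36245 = 5^1*11^1*659^1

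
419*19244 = 8063236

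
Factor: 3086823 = 3^1 * 1028941^1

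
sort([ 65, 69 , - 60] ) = [ - 60, 65,  69 ] 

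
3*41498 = 124494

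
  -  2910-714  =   - 3624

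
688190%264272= 159646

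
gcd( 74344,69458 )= 2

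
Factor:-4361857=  - 389^1*11213^1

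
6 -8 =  - 2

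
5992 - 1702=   4290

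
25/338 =25/338  =  0.07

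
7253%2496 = 2261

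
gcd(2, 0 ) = 2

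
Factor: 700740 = 2^2*3^2*5^1* 17^1*229^1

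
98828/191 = 98828/191 = 517.42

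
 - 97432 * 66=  - 6430512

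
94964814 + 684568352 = 779533166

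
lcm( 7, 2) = 14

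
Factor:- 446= - 2^1*223^1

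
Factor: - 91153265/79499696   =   - 2^(- 4)*5^1*7^1* 691^1*3769^1*4968731^( - 1)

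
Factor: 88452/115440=567/740 = 2^( - 2)*3^4*5^ ( - 1)*7^1*37^( - 1) 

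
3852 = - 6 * (-642)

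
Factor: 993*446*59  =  26129802 = 2^1 * 3^1 * 59^1*223^1*331^1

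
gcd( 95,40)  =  5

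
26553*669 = 17763957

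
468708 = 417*1124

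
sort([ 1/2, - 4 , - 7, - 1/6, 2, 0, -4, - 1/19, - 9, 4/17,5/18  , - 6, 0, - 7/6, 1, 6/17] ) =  [ - 9, - 7, - 6, - 4, - 4, - 7/6, - 1/6, - 1/19, 0,0,4/17, 5/18, 6/17,1/2, 1,2] 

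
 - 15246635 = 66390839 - 81637474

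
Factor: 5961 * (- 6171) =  - 3^2 * 11^2*17^1*1987^1 = - 36785331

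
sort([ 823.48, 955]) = [ 823.48 , 955 ] 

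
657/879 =219/293 =0.75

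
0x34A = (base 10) 842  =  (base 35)o2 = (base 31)R5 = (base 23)1DE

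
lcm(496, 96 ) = 2976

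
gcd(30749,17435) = 317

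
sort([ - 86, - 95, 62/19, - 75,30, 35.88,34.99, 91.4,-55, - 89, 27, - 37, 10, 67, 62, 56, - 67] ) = [ - 95, - 89, - 86, - 75, - 67, - 55,- 37, 62/19,10,27, 30, 34.99, 35.88,56,  62, 67, 91.4]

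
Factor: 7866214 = 2^1*1543^1*2549^1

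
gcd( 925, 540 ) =5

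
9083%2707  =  962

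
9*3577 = 32193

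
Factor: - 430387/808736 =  - 2^( - 5 ) * 43^1*127^( - 1) *199^(-1)*10009^1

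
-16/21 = - 16/21 = -  0.76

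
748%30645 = 748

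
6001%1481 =77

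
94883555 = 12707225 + 82176330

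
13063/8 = 13063/8 = 1632.88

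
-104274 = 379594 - 483868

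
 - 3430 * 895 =  -  3069850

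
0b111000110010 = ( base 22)7B4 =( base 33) 3B4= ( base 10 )3634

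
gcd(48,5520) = 48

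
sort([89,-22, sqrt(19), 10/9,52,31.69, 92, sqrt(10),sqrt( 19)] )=[ - 22, 10/9, sqrt ( 10), sqrt ( 19), sqrt ( 19), 31.69,52,  89, 92 ] 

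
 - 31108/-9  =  31108/9= 3456.44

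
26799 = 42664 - 15865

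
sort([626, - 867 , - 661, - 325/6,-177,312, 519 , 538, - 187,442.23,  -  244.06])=[ - 867, -661 , -244.06, - 187, - 177, - 325/6,312, 442.23,519,538,626]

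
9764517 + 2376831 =12141348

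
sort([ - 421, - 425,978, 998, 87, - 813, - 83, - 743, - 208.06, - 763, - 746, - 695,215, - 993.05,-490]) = [ - 993.05, - 813, - 763, -746, - 743, - 695, - 490 , - 425,-421, -208.06, - 83, 87, 215,978,998]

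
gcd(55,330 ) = 55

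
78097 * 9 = 702873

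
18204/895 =18204/895 = 20.34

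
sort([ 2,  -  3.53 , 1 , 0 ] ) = [ - 3.53,0, 1 , 2]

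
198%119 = 79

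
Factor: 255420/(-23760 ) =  - 43/4 = -2^(-2)*43^1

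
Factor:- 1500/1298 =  - 2^1 * 3^1 * 5^3 *11^ ( -1 )*59^( - 1)=-750/649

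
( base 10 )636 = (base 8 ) 1174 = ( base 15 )2c6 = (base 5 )10021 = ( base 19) 1E9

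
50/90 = 5/9 = 0.56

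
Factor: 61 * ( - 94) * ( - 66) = 378444= 2^2*3^1 * 11^1*47^1*61^1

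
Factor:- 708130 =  - 2^1*5^1 * 19^1 *3727^1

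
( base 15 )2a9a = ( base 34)7UX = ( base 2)10001110111001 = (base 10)9145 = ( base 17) 1eag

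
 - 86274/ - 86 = 1003 + 8/43 =1003.19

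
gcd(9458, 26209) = 1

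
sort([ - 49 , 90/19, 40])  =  [ - 49, 90/19 , 40 ]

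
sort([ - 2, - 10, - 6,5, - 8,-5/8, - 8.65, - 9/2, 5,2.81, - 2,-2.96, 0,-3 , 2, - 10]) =[  -  10, - 10, - 8.65,-8, - 6,- 9/2, - 3, - 2.96, - 2,- 2, - 5/8, 0,2,2.81, 5, 5]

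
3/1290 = 1/430 = 0.00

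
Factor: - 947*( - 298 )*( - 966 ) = -272610996 = -  2^2*3^1  *7^1*23^1*149^1*947^1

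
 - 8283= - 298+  - 7985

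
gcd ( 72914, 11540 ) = 2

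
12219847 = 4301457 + 7918390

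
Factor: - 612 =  - 2^2 * 3^2*17^1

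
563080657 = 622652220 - 59571563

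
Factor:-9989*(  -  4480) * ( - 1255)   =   - 2^7*5^2*7^2*251^1*1427^1 = - 56162153600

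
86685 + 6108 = 92793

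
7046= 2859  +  4187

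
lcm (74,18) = 666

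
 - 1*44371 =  - 44371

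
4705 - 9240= - 4535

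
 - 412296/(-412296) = 1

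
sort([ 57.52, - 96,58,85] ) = [ - 96  ,  57.52 , 58,85]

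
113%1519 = 113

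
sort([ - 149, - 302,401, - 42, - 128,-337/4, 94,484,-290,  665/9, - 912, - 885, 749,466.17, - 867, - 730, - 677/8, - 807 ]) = [-912, - 885, - 867, - 807 , - 730, - 302, - 290, - 149, - 128,-677/8, - 337/4, - 42,665/9,94, 401, 466.17, 484, 749 ] 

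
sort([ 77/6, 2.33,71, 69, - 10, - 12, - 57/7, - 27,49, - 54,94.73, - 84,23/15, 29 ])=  [ - 84, - 54, - 27, -12, - 10, - 57/7 , 23/15,2.33 , 77/6,29, 49, 69,71,94.73]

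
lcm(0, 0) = 0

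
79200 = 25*3168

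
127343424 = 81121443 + 46221981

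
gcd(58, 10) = 2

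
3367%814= 111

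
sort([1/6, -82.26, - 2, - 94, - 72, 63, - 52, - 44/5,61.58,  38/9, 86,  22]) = [ - 94, - 82.26, - 72, - 52, - 44/5, - 2 , 1/6, 38/9, 22, 61.58, 63 , 86]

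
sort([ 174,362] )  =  [174,362 ] 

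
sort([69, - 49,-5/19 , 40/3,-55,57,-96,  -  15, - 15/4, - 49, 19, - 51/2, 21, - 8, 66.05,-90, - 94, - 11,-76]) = [ - 96, -94, - 90, - 76, -55, - 49, - 49, - 51/2, - 15, - 11, - 8, - 15/4 , - 5/19, 40/3, 19 , 21, 57, 66.05,69]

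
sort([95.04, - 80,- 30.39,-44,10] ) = [ - 80, - 44, - 30.39,10, 95.04 ]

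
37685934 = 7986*4719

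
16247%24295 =16247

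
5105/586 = 8 + 417/586 = 8.71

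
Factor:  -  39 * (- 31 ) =3^1*13^1*31^1 = 1209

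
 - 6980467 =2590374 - 9570841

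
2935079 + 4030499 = 6965578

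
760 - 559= 201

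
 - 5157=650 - 5807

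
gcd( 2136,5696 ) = 712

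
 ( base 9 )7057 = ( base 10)5155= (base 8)12043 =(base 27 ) 71p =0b1010000100011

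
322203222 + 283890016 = 606093238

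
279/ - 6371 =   -  1+6092/6371 = - 0.04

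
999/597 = 333/199 = 1.67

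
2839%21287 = 2839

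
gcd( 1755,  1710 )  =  45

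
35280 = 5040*7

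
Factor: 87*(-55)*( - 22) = 2^1*3^1*5^1*11^2*29^1 = 105270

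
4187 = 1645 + 2542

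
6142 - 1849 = 4293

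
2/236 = 1/118 =0.01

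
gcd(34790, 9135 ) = 35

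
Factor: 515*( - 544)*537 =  - 2^5*3^1*5^1*17^1*103^1*179^1 = - 150445920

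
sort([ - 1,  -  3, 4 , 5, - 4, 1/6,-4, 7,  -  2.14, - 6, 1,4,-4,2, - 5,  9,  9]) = [ -6,-5, - 4,  -  4,-4, - 3,- 2.14,-1, 1/6, 1,2,  4,  4, 5,  7, 9,  9]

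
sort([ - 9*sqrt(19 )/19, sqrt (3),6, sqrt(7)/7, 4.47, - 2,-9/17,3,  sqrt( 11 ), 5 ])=[ - 9*sqrt( 19)/19, - 2, - 9/17 , sqrt( 7)/7, sqrt (3), 3,sqrt( 11), 4.47,5, 6]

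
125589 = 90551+35038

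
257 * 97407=25033599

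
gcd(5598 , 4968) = 18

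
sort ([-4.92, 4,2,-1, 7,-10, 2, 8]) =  [ - 10,  -  4.92,-1,2,2,4, 7,  8]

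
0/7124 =0= 0.00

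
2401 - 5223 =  - 2822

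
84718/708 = 42359/354  =  119.66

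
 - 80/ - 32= 2+1/2 = 2.50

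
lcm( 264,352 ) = 1056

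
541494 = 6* 90249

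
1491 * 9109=13581519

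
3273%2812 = 461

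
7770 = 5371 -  - 2399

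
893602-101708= 791894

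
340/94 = 170/47 = 3.62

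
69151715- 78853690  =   - 9701975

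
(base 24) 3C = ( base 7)150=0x54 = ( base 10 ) 84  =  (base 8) 124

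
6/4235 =6/4235 = 0.00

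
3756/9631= 3756/9631=0.39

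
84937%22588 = 17173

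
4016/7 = 4016/7 = 573.71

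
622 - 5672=-5050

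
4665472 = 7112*656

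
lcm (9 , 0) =0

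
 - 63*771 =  - 48573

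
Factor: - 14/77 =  - 2^1 * 11^( - 1) = - 2/11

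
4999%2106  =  787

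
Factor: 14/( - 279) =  - 2^1*3^(-2)*7^1*31^( - 1)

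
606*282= 170892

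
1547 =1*1547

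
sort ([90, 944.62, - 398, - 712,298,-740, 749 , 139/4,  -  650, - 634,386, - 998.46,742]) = [ - 998.46, - 740, - 712, - 650, - 634, - 398, 139/4,90, 298,386, 742, 749, 944.62]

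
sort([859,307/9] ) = [ 307/9,859]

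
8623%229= 150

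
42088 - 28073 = 14015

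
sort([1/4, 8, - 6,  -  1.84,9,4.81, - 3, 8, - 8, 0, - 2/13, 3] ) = [ - 8, - 6, - 3 ,-1.84, - 2/13,0,1/4, 3 , 4.81, 8, 8 , 9] 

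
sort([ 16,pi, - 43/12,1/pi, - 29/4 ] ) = [ - 29/4, - 43/12,  1/pi,pi,16] 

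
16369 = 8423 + 7946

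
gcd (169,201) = 1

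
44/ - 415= - 1+ 371/415  =  - 0.11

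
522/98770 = 261/49385= 0.01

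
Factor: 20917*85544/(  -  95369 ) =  - 2^3* 13^1*17^2*37^1 * 1609^1*95369^(-1) = - 1789323848/95369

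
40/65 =8/13= 0.62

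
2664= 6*444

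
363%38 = 21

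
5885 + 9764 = 15649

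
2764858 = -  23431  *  ( - 118) 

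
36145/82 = 36145/82 = 440.79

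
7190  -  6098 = 1092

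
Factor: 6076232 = 2^3*23^1*33023^1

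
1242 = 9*138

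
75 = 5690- 5615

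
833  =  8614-7781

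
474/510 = 79/85 = 0.93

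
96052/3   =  96052/3 = 32017.33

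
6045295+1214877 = 7260172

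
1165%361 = 82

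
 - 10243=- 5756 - 4487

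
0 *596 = 0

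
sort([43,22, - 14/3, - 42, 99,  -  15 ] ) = [ - 42, -15, - 14/3,22,43, 99 ] 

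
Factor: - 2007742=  - 2^1 * 11^1* 263^1*347^1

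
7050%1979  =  1113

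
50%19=12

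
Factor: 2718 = 2^1*3^2*151^1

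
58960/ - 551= -108 + 548/551 = - 107.01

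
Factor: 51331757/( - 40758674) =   -  2^( - 1 )*11^(  -  1) * 41^( -1)*73^(-1)*619^( - 1)*51331757^1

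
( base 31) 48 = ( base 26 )52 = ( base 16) 84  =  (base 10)132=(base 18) 76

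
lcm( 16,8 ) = 16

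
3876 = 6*646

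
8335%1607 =300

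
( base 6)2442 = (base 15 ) 2A2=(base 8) 1132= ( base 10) 602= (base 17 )217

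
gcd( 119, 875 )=7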